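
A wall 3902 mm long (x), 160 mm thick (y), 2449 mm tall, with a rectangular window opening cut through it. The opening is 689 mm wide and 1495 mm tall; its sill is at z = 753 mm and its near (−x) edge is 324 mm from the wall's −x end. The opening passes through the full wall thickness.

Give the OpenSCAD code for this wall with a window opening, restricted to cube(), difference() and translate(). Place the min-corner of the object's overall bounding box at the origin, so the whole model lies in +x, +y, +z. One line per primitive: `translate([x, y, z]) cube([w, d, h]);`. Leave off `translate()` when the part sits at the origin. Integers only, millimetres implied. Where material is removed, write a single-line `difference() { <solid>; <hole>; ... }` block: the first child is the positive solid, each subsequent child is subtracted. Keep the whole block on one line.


difference() { cube([3902, 160, 2449]); translate([324, 0, 753]) cube([689, 160, 1495]); }


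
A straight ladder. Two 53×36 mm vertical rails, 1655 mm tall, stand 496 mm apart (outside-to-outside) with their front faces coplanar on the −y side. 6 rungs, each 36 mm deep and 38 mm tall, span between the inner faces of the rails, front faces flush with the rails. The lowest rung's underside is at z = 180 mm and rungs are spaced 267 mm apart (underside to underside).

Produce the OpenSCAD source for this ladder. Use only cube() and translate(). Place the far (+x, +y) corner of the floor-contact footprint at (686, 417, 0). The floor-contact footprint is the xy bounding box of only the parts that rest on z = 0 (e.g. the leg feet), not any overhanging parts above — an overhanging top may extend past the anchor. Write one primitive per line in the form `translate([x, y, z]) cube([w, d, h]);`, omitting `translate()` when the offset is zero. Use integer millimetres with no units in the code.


translate([190, 381, 0]) cube([53, 36, 1655]);
translate([633, 381, 0]) cube([53, 36, 1655]);
translate([243, 381, 180]) cube([390, 36, 38]);
translate([243, 381, 447]) cube([390, 36, 38]);
translate([243, 381, 714]) cube([390, 36, 38]);
translate([243, 381, 981]) cube([390, 36, 38]);
translate([243, 381, 1248]) cube([390, 36, 38]);
translate([243, 381, 1515]) cube([390, 36, 38]);


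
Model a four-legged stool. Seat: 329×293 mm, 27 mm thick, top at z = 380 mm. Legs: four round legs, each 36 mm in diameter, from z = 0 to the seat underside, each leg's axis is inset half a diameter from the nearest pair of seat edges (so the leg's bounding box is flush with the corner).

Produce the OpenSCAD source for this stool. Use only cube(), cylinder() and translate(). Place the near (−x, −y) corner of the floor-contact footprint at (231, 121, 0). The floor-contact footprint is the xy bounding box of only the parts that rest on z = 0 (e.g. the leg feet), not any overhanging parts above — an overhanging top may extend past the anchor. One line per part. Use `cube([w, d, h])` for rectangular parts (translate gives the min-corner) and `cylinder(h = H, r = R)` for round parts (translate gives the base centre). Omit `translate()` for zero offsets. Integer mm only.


translate([231, 121, 353]) cube([329, 293, 27]);
translate([249, 139, 0]) cylinder(h = 353, r = 18);
translate([542, 139, 0]) cylinder(h = 353, r = 18);
translate([249, 396, 0]) cylinder(h = 353, r = 18);
translate([542, 396, 0]) cylinder(h = 353, r = 18);


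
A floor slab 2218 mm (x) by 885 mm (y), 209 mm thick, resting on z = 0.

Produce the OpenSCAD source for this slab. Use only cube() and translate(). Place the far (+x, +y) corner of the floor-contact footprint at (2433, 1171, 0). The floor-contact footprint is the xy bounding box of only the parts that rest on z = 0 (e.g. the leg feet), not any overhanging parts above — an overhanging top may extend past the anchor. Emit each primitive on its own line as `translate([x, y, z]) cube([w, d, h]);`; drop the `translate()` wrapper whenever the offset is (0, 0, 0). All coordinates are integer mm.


translate([215, 286, 0]) cube([2218, 885, 209]);


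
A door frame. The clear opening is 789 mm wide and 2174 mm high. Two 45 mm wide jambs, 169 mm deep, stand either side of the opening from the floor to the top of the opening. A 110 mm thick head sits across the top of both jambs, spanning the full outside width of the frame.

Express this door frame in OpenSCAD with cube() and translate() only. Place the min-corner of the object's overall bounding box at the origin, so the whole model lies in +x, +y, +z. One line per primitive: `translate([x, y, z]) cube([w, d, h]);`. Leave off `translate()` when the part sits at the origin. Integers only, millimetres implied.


cube([45, 169, 2174]);
translate([834, 0, 0]) cube([45, 169, 2174]);
translate([0, 0, 2174]) cube([879, 169, 110]);


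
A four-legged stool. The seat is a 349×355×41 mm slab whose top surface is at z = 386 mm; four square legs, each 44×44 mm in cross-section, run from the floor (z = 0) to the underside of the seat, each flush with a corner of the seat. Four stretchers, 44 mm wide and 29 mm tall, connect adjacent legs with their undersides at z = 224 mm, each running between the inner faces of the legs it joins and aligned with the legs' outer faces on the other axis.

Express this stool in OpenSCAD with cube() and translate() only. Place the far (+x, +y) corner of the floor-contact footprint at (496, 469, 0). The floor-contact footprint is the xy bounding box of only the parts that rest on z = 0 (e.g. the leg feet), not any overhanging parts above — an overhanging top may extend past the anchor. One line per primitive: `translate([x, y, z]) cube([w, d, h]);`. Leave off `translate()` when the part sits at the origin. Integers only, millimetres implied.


translate([147, 114, 345]) cube([349, 355, 41]);
translate([147, 114, 0]) cube([44, 44, 345]);
translate([452, 114, 0]) cube([44, 44, 345]);
translate([147, 425, 0]) cube([44, 44, 345]);
translate([452, 425, 0]) cube([44, 44, 345]);
translate([191, 114, 224]) cube([261, 44, 29]);
translate([191, 425, 224]) cube([261, 44, 29]);
translate([147, 158, 224]) cube([44, 267, 29]);
translate([452, 158, 224]) cube([44, 267, 29]);


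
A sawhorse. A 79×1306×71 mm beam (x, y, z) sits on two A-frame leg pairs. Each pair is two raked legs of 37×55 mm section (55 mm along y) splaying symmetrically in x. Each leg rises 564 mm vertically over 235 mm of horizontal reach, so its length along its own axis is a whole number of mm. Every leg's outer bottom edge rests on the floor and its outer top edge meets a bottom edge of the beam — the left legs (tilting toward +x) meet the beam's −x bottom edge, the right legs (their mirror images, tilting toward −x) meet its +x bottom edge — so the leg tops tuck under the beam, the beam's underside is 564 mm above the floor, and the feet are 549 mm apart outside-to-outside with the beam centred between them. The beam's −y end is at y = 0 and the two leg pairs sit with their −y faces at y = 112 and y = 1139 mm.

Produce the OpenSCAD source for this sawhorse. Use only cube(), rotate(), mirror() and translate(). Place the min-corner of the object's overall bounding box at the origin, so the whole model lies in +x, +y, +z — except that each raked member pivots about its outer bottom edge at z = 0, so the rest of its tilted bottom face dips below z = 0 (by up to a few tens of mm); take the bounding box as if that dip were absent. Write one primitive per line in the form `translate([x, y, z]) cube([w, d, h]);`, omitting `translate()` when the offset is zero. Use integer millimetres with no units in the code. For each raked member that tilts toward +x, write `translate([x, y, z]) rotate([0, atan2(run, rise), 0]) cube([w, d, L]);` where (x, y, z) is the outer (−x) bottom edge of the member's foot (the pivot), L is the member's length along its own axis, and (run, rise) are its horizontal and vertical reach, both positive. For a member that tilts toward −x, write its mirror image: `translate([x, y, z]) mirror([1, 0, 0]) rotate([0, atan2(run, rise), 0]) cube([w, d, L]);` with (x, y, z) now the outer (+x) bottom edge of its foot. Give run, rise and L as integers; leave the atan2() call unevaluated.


// leg length = √(235² + 564²) = 611
// right-leg outer foot x = 2·235 + 79 = 549
// beam min-corner = (235, 0, 564)
translate([235, 0, 564]) cube([79, 1306, 71]);
translate([0, 112, 0]) rotate([0, atan2(235, 564), 0]) cube([37, 55, 611]);
translate([549, 112, 0]) mirror([1, 0, 0]) rotate([0, atan2(235, 564), 0]) cube([37, 55, 611]);
translate([0, 1139, 0]) rotate([0, atan2(235, 564), 0]) cube([37, 55, 611]);
translate([549, 1139, 0]) mirror([1, 0, 0]) rotate([0, atan2(235, 564), 0]) cube([37, 55, 611]);


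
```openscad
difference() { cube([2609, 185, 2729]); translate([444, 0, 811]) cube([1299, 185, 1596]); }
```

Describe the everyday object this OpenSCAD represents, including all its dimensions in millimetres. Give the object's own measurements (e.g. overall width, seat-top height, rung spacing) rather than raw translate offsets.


A wall 2609 mm long (x), 185 mm thick (y), 2729 mm tall, with a rectangular window opening cut through it. The opening is 1299 mm wide and 1596 mm tall; its sill is at z = 811 mm and its near (−x) edge is 444 mm from the wall's −x end. The opening passes through the full wall thickness.


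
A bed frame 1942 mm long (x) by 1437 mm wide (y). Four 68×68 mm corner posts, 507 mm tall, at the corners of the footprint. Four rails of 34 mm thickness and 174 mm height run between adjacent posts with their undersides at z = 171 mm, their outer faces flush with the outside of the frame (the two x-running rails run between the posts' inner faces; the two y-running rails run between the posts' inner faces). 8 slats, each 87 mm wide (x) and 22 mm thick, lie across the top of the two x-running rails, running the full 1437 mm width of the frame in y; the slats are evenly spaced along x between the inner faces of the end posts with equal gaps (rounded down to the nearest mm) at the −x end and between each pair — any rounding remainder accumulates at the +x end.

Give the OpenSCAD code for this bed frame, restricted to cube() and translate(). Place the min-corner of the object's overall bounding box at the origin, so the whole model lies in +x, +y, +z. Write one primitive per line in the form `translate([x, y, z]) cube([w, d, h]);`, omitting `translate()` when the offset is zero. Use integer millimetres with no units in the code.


// slat z = rail_z + rail_h = 171 + 174 = 345
// slat gap = ⌊(1806 − 8·87) / 9⌋ = 123
cube([68, 68, 507]);
translate([0, 1369, 0]) cube([68, 68, 507]);
translate([1874, 0, 0]) cube([68, 68, 507]);
translate([1874, 1369, 0]) cube([68, 68, 507]);
translate([68, 0, 171]) cube([1806, 34, 174]);
translate([68, 1403, 171]) cube([1806, 34, 174]);
translate([0, 68, 171]) cube([34, 1301, 174]);
translate([1908, 68, 171]) cube([34, 1301, 174]);
translate([191, 0, 345]) cube([87, 1437, 22]);
translate([401, 0, 345]) cube([87, 1437, 22]);
translate([611, 0, 345]) cube([87, 1437, 22]);
translate([821, 0, 345]) cube([87, 1437, 22]);
translate([1031, 0, 345]) cube([87, 1437, 22]);
translate([1241, 0, 345]) cube([87, 1437, 22]);
translate([1451, 0, 345]) cube([87, 1437, 22]);
translate([1661, 0, 345]) cube([87, 1437, 22]);


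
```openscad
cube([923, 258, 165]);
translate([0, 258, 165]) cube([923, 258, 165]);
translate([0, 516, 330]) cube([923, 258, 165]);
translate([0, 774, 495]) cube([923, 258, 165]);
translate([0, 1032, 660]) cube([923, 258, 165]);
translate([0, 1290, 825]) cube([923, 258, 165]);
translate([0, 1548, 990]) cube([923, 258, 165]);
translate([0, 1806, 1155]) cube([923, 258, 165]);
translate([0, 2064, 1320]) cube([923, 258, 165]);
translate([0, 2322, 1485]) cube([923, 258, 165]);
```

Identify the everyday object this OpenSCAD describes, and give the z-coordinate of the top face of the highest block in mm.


A staircase. The total rise is 1650 mm.

10 identical blocks, each offset up and back from the previous — a staircase. Each step is 165 mm tall and there are 10 of them, so the total rise is 10 × 165 = 1650 mm.


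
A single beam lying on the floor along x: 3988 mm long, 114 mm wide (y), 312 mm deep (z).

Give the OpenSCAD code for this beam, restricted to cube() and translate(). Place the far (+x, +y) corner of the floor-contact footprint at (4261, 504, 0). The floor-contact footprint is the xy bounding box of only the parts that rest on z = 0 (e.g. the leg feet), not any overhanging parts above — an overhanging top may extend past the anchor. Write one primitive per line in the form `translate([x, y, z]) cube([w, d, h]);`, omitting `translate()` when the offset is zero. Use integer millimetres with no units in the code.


translate([273, 390, 0]) cube([3988, 114, 312]);


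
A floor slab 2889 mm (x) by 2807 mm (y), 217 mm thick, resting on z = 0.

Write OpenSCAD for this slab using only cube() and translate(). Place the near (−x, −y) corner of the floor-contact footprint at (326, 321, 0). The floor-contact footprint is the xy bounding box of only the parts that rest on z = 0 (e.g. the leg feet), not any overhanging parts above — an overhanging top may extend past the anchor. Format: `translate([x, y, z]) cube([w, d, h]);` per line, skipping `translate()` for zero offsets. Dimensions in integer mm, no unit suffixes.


translate([326, 321, 0]) cube([2889, 2807, 217]);


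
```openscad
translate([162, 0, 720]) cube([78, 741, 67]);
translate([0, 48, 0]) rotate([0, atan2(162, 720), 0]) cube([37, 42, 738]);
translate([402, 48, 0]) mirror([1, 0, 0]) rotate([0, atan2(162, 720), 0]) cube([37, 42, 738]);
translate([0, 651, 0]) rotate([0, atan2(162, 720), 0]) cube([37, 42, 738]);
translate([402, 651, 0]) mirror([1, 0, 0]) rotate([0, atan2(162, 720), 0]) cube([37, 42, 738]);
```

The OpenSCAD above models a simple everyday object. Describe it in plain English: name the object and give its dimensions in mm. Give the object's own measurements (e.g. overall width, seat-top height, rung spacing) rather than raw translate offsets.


A sawhorse. A 78×741×67 mm beam (x, y, z) sits on two A-frame leg pairs. Each pair is two raked legs of 37×42 mm section (42 mm along y) splaying symmetrically in x. Each leg rises 720 mm vertically over 162 mm of horizontal reach and is 738 mm long along its own axis. Every leg's outer bottom edge rests on the floor and its outer top edge meets a bottom edge of the beam — the left legs (tilting toward +x) meet the beam's −x bottom edge, the right legs (their mirror images, tilting toward −x) meet its +x bottom edge — so the leg tops tuck under the beam, the beam's underside is 720 mm above the floor, and the feet are 402 mm apart outside-to-outside with the beam centred between them. The two leg pairs are set in 48 mm from either end of the beam.


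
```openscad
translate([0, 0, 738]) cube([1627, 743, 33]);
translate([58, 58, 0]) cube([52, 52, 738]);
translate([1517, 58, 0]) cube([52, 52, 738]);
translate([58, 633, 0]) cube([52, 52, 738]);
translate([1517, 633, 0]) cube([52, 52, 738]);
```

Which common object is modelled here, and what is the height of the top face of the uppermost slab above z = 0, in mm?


A table. The table height is 771 mm.

A 1627×743×33 slab sits at z = 738 on four 52 mm square posts — a table. The top surface is at 738 + 33 = 771 mm.


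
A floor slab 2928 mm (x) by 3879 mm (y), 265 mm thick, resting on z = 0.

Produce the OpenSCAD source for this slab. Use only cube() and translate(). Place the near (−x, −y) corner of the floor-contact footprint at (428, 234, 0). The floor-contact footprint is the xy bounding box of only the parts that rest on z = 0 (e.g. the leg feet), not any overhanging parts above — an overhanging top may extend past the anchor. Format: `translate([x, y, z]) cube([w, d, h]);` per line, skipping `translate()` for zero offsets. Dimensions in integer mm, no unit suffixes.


translate([428, 234, 0]) cube([2928, 3879, 265]);


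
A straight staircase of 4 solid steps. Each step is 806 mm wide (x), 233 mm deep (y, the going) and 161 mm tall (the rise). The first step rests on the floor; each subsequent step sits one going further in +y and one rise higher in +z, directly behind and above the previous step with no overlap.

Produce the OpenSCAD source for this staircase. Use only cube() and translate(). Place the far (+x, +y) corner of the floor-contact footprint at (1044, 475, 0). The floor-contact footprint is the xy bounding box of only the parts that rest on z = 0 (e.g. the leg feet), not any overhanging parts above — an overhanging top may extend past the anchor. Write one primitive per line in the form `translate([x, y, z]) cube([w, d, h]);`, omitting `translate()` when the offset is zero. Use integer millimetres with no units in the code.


translate([238, 242, 0]) cube([806, 233, 161]);
translate([238, 475, 161]) cube([806, 233, 161]);
translate([238, 708, 322]) cube([806, 233, 161]);
translate([238, 941, 483]) cube([806, 233, 161]);


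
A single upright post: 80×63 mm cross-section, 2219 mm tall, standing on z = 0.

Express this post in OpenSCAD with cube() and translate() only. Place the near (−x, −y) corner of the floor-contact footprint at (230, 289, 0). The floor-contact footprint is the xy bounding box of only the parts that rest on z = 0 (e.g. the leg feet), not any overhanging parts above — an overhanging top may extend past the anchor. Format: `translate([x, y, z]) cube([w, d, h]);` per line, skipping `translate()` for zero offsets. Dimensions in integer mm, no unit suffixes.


translate([230, 289, 0]) cube([80, 63, 2219]);


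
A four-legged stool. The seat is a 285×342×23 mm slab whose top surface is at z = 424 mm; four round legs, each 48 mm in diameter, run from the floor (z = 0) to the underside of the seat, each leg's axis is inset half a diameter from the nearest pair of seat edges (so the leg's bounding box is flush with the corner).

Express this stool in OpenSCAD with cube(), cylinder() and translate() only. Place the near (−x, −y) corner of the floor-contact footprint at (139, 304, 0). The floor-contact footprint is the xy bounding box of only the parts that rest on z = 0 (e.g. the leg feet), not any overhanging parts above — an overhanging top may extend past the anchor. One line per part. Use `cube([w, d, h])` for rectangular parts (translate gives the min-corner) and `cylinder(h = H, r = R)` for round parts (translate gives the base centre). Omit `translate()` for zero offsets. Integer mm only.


translate([139, 304, 401]) cube([285, 342, 23]);
translate([163, 328, 0]) cylinder(h = 401, r = 24);
translate([400, 328, 0]) cylinder(h = 401, r = 24);
translate([163, 622, 0]) cylinder(h = 401, r = 24);
translate([400, 622, 0]) cylinder(h = 401, r = 24);


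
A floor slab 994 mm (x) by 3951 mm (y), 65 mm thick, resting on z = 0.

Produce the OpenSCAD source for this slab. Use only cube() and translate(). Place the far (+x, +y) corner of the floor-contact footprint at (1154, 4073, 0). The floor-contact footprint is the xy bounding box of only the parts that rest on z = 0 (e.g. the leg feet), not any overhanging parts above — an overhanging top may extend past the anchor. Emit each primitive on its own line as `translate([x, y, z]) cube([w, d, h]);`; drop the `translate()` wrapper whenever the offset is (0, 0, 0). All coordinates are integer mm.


translate([160, 122, 0]) cube([994, 3951, 65]);


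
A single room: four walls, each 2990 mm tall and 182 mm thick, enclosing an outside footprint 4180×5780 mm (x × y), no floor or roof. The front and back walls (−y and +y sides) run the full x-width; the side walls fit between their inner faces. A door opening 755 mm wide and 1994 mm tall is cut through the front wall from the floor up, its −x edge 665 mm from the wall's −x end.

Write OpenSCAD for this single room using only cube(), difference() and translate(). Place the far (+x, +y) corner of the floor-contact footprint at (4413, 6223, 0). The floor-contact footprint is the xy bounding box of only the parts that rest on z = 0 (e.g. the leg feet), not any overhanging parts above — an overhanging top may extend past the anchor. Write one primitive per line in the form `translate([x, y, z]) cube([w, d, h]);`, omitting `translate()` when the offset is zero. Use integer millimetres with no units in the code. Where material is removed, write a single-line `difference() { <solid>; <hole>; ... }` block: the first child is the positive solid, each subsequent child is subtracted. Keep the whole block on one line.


difference() { translate([233, 443, 0]) cube([4180, 182, 2990]); translate([898, 443, 0]) cube([755, 182, 1994]); }
translate([233, 6041, 0]) cube([4180, 182, 2990]);
translate([233, 625, 0]) cube([182, 5416, 2990]);
translate([4231, 625, 0]) cube([182, 5416, 2990]);


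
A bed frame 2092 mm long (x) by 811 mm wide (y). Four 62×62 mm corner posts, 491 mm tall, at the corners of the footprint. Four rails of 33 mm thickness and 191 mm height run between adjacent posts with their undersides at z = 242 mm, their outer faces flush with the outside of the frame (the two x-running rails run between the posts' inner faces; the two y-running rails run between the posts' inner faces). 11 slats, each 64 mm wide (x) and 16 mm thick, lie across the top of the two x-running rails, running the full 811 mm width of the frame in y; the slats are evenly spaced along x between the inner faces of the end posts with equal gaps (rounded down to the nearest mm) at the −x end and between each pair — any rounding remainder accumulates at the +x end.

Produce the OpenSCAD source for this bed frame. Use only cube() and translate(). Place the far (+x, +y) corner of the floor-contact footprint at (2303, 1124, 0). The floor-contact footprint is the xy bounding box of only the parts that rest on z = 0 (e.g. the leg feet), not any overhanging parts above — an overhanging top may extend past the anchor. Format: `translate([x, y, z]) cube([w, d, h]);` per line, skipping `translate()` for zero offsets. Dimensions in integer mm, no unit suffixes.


// slat z = rail_z + rail_h = 242 + 191 = 433
// slat gap = ⌊(1968 − 11·64) / 12⌋ = 105
translate([211, 313, 0]) cube([62, 62, 491]);
translate([211, 1062, 0]) cube([62, 62, 491]);
translate([2241, 313, 0]) cube([62, 62, 491]);
translate([2241, 1062, 0]) cube([62, 62, 491]);
translate([273, 313, 242]) cube([1968, 33, 191]);
translate([273, 1091, 242]) cube([1968, 33, 191]);
translate([211, 375, 242]) cube([33, 687, 191]);
translate([2270, 375, 242]) cube([33, 687, 191]);
translate([378, 313, 433]) cube([64, 811, 16]);
translate([547, 313, 433]) cube([64, 811, 16]);
translate([716, 313, 433]) cube([64, 811, 16]);
translate([885, 313, 433]) cube([64, 811, 16]);
translate([1054, 313, 433]) cube([64, 811, 16]);
translate([1223, 313, 433]) cube([64, 811, 16]);
translate([1392, 313, 433]) cube([64, 811, 16]);
translate([1561, 313, 433]) cube([64, 811, 16]);
translate([1730, 313, 433]) cube([64, 811, 16]);
translate([1899, 313, 433]) cube([64, 811, 16]);
translate([2068, 313, 433]) cube([64, 811, 16]);


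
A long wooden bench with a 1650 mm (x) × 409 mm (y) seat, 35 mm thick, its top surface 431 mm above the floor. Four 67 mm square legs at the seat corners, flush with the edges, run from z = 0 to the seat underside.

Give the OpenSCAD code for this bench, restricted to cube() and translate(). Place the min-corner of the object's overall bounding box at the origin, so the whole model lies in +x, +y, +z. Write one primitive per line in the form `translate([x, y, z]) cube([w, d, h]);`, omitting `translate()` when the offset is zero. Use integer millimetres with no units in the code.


translate([0, 0, 396]) cube([1650, 409, 35]);
cube([67, 67, 396]);
translate([0, 342, 0]) cube([67, 67, 396]);
translate([1583, 0, 0]) cube([67, 67, 396]);
translate([1583, 342, 0]) cube([67, 67, 396]);


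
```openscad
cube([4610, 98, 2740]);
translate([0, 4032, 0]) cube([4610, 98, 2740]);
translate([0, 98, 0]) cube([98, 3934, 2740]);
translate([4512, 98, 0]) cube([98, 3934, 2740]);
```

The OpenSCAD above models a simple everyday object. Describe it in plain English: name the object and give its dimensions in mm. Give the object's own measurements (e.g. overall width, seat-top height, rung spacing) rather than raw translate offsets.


The wall frame of a small rectangular building: four walls, each 2740 mm tall and 98 mm thick, enclosing a footprint 4610 mm (x) by 4130 mm (y) outside-to-outside, with no floor or roof. The front and back walls (the −y and +y sides) span the full width; the two side walls fit between them.


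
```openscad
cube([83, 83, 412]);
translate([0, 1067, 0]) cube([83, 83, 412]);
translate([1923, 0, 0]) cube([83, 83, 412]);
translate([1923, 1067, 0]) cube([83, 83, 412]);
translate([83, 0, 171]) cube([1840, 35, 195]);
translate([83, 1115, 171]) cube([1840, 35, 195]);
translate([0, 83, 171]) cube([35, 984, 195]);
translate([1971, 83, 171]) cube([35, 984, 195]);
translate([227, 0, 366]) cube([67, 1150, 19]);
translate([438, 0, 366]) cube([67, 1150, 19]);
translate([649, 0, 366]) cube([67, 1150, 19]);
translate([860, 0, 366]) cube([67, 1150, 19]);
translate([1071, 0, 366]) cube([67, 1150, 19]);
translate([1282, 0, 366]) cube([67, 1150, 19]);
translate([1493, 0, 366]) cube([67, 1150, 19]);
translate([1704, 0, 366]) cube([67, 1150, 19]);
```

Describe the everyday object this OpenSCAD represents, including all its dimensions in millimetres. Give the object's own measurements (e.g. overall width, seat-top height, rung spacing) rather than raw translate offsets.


A bed frame 2006 mm long (x) by 1150 mm wide (y). Four 83×83 mm corner posts, 412 mm tall, at the corners of the footprint. Four rails of 35 mm thickness and 195 mm height run between adjacent posts with their undersides at z = 171 mm, their outer faces flush with the outside of the frame (the two x-running rails run between the posts' inner faces; the two y-running rails run between the posts' inner faces). 8 slats, each 67 mm wide (x) and 19 mm thick, lie across the top of the two x-running rails, running the full 1150 mm width of the frame in y; along x they sit between the end posts with a 144 mm gap after the −x posts and between neighbouring slats, leaving 152 mm before the +x posts.


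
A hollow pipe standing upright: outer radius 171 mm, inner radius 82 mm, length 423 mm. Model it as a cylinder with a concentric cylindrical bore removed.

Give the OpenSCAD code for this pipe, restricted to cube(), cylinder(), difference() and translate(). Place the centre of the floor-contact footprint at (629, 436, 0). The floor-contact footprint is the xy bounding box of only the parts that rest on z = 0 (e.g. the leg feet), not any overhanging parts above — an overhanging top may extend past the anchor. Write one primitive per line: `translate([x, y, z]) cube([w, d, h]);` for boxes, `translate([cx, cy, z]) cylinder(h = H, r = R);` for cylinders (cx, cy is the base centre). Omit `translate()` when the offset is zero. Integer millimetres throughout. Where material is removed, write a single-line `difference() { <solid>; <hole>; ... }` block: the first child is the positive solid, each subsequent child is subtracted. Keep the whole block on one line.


difference() { translate([629, 436, 0]) cylinder(h = 423, r = 171); translate([629, 436, 0]) cylinder(h = 423, r = 82); }


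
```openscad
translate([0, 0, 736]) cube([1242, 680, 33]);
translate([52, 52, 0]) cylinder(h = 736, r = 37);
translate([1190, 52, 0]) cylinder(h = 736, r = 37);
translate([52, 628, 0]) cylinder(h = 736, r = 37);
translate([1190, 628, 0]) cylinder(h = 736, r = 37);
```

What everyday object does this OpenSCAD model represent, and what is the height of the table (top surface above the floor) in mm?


A table. The table height is 769 mm.

A 1242×680×33 slab sits at z = 736 on four Ø74 mm round legs — a table. The top surface is at 736 + 33 = 769 mm.


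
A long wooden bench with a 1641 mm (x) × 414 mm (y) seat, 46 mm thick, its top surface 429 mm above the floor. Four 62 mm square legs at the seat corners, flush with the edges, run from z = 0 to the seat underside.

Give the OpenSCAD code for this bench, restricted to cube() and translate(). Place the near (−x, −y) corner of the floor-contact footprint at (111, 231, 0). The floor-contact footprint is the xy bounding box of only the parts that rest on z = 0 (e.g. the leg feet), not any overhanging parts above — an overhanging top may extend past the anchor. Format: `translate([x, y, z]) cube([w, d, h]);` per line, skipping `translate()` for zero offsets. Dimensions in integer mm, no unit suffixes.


// leg_h = 429 − 46 = 383
translate([111, 231, 383]) cube([1641, 414, 46]);
translate([111, 231, 0]) cube([62, 62, 383]);
translate([111, 583, 0]) cube([62, 62, 383]);
translate([1690, 231, 0]) cube([62, 62, 383]);
translate([1690, 583, 0]) cube([62, 62, 383]);


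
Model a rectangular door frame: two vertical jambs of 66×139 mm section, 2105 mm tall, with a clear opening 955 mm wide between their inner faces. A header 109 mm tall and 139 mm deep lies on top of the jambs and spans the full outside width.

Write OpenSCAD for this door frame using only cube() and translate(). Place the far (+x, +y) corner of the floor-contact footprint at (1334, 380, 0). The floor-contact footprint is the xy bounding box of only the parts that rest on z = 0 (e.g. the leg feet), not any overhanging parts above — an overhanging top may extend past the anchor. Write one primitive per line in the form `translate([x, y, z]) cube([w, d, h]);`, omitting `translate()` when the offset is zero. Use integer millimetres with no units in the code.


translate([247, 241, 0]) cube([66, 139, 2105]);
translate([1268, 241, 0]) cube([66, 139, 2105]);
translate([247, 241, 2105]) cube([1087, 139, 109]);


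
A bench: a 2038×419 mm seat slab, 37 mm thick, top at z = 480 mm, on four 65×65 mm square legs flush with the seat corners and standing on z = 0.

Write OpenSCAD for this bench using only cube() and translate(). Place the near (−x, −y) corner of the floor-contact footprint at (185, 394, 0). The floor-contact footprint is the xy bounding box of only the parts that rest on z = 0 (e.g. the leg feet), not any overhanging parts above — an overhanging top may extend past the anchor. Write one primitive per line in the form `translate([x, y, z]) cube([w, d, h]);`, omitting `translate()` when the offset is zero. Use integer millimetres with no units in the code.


// leg_h = 480 − 37 = 443
translate([185, 394, 443]) cube([2038, 419, 37]);
translate([185, 394, 0]) cube([65, 65, 443]);
translate([185, 748, 0]) cube([65, 65, 443]);
translate([2158, 394, 0]) cube([65, 65, 443]);
translate([2158, 748, 0]) cube([65, 65, 443]);


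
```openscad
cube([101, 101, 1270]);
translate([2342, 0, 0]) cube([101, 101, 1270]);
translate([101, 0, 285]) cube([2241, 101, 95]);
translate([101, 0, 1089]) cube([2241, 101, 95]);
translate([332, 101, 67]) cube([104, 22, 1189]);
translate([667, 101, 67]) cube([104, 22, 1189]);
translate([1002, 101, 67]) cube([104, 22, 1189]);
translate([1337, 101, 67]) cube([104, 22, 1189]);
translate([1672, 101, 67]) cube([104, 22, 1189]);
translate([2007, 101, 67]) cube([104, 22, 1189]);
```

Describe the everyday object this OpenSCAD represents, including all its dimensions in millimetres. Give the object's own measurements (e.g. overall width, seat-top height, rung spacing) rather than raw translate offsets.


A fence section. Two 101×101 mm posts, 1270 mm tall, stand on the floor with a clear span of 2241 mm between their inner faces. Two horizontal rails of 101×95 mm section span the gap between the posts with their undersides at z = 285 mm and z = 1089 mm, flush with the posts' −y face. 6 pickets, each 104 mm wide, 22 mm thick and 1189 mm tall, are fixed to the +y face of the rails with their bottoms at z = 67 mm, spaced across the span with a 231 mm gap after the −x post and between neighbouring pickets and before the +x post.


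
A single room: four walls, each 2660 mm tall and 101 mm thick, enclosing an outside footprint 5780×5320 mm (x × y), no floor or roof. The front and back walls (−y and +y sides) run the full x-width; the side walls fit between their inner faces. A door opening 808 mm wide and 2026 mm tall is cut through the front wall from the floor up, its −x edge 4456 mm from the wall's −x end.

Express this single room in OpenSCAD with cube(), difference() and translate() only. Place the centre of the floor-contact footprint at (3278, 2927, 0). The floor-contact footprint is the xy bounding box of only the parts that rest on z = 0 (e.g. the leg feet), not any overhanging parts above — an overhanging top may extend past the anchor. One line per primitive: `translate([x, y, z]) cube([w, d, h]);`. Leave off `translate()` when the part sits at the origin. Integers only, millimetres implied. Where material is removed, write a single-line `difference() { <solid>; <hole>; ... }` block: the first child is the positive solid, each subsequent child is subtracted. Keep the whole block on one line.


difference() { translate([388, 267, 0]) cube([5780, 101, 2660]); translate([4844, 267, 0]) cube([808, 101, 2026]); }
translate([388, 5486, 0]) cube([5780, 101, 2660]);
translate([388, 368, 0]) cube([101, 5118, 2660]);
translate([6067, 368, 0]) cube([101, 5118, 2660]);


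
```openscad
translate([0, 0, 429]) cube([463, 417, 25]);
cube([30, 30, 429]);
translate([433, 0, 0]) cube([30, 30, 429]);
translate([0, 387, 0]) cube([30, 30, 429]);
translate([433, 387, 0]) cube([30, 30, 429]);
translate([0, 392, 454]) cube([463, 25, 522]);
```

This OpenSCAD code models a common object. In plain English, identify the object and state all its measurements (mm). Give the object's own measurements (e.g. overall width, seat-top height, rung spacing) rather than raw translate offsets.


A chair. The seat is a 463×417×25 mm slab with its top at z = 454 mm, on four 30×30 mm corner legs (flush with the seat edges, standing on z = 0). A flat backrest 25 mm thick, 522 mm tall, spans the full seat width and rises from the seat top along its +y edge, rear face flush with the rear of the seat.


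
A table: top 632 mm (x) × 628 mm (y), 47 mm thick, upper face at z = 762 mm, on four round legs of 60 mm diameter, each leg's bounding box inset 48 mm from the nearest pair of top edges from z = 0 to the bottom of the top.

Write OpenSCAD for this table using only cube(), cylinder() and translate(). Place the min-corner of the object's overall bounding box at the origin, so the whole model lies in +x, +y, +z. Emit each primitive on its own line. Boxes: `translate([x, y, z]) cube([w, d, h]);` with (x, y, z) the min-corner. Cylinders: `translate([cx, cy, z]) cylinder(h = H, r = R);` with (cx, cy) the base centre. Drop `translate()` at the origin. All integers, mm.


translate([0, 0, 715]) cube([632, 628, 47]);
translate([78, 78, 0]) cylinder(h = 715, r = 30);
translate([554, 78, 0]) cylinder(h = 715, r = 30);
translate([78, 550, 0]) cylinder(h = 715, r = 30);
translate([554, 550, 0]) cylinder(h = 715, r = 30);


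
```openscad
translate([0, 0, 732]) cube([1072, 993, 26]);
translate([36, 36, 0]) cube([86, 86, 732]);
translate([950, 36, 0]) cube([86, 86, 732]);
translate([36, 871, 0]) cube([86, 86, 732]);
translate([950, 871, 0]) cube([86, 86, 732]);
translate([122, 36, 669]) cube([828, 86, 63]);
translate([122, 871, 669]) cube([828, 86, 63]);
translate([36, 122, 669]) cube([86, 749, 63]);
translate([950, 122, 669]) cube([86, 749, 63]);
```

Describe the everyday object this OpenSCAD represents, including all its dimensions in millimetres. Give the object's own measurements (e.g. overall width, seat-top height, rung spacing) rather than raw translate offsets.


A table: top 1072 mm (x) × 993 mm (y), 26 mm thick, upper face at z = 758 mm, on four 86×86 mm square legs, each inset 36 mm from the nearest pair of top edges from z = 0 to the bottom of the top. Four apron rails, 86 mm thick and 63 mm tall, run between adjacent legs with their top edges flush with the underside of the top and their outer faces flush with the legs' outer faces.


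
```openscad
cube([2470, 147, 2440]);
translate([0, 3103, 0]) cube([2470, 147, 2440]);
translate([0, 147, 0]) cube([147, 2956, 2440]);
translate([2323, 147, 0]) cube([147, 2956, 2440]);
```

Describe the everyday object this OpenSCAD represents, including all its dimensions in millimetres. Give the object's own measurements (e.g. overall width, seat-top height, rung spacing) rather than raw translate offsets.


The wall frame of a small rectangular building: four walls, each 2440 mm tall and 147 mm thick, enclosing a footprint 2470 mm (x) by 3250 mm (y) outside-to-outside, with no floor or roof. The front and back walls (the −y and +y sides) span the full width; the two side walls fit between them.


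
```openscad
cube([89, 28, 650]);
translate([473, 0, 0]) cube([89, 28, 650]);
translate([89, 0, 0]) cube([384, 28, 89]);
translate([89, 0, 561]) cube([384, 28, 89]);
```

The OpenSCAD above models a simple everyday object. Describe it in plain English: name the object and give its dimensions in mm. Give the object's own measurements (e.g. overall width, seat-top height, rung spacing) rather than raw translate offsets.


A rectangular picture frame lying in the x–z plane (depth along y). The opening is 384 mm wide (x) by 472 mm tall (z), surrounded by a border 89 mm wide on all four sides. The frame is 28 mm deep and is made of two full-height vertical stiles with two horizontal rails fitted between them.


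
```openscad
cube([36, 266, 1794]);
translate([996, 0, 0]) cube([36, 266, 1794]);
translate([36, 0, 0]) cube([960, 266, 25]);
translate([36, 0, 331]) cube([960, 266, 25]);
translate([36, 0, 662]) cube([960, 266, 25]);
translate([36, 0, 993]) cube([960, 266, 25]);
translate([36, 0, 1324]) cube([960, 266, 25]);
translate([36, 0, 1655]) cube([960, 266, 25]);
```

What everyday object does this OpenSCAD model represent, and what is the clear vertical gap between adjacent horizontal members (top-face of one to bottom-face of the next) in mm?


A bookshelf. The clear shelf gap is 306 mm.

Two tall side panels with 6 horizontal boards between them — a bookshelf. The first two shelf undersides are at z = 0 and z = 331; with shelf thickness 25, the clear gap is 331 − 0 − 25 = 306 mm.


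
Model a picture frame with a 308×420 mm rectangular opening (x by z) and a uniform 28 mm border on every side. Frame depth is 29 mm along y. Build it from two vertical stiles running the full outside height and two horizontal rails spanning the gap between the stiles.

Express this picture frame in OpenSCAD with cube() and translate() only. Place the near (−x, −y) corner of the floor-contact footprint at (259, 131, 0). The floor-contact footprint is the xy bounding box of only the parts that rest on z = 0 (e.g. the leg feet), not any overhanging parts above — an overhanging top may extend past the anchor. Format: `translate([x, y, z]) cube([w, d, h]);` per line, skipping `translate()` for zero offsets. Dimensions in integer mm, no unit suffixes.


translate([259, 131, 0]) cube([28, 29, 476]);
translate([595, 131, 0]) cube([28, 29, 476]);
translate([287, 131, 0]) cube([308, 29, 28]);
translate([287, 131, 448]) cube([308, 29, 28]);


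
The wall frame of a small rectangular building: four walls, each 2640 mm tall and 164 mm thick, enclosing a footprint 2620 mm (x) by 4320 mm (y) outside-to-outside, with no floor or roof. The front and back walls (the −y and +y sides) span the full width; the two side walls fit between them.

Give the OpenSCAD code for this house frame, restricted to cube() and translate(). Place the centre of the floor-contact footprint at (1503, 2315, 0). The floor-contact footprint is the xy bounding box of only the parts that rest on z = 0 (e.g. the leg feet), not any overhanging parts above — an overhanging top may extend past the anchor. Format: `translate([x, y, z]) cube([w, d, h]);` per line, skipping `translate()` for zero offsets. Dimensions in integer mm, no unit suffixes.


translate([193, 155, 0]) cube([2620, 164, 2640]);
translate([193, 4311, 0]) cube([2620, 164, 2640]);
translate([193, 319, 0]) cube([164, 3992, 2640]);
translate([2649, 319, 0]) cube([164, 3992, 2640]);
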